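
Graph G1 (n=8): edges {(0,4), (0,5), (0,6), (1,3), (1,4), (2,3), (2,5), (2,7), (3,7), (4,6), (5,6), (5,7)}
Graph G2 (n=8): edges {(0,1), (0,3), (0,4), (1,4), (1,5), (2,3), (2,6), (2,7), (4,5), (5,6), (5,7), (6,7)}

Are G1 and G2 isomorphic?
Yes, isomorphic

The graphs are isomorphic.
One valid mapping φ: V(G1) → V(G2): 0→7, 1→3, 2→4, 3→0, 4→2, 5→5, 6→6, 7→1

Verify φ preserves adjacency — for each edge of G1, its image is an edge of G2:
  (0,4) → (φ(0),φ(4)) = (2,7) ∈ E(G2) ✓
  (0,5) → (φ(0),φ(5)) = (5,7) ∈ E(G2) ✓
  (0,6) → (φ(0),φ(6)) = (6,7) ∈ E(G2) ✓
  (1,3) → (φ(1),φ(3)) = (0,3) ∈ E(G2) ✓
  (1,4) → (φ(1),φ(4)) = (2,3) ∈ E(G2) ✓
  (2,3) → (φ(2),φ(3)) = (0,4) ∈ E(G2) ✓
  (2,5) → (φ(2),φ(5)) = (4,5) ∈ E(G2) ✓
  (2,7) → (φ(2),φ(7)) = (1,4) ∈ E(G2) ✓
  (3,7) → (φ(3),φ(7)) = (0,1) ∈ E(G2) ✓
  (4,6) → (φ(4),φ(6)) = (2,6) ∈ E(G2) ✓
  (5,6) → (φ(5),φ(6)) = (5,6) ∈ E(G2) ✓
  (5,7) → (φ(5),φ(7)) = (1,5) ∈ E(G2) ✓
All 12 edges of G1 map to edges of G2, and |E(G1)| = |E(G2)| = 12, so φ is a bijection on edges as well as vertices. Hence G1 ≅ G2.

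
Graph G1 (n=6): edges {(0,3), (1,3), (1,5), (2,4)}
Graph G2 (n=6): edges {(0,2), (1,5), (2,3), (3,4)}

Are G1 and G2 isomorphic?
Yes, isomorphic

The graphs are isomorphic.
One valid mapping φ: V(G1) → V(G2): 0→4, 1→2, 2→5, 3→3, 4→1, 5→0

Verify φ preserves adjacency — for each edge of G1, its image is an edge of G2:
  (0,3) → (φ(0),φ(3)) = (3,4) ∈ E(G2) ✓
  (1,3) → (φ(1),φ(3)) = (2,3) ∈ E(G2) ✓
  (1,5) → (φ(1),φ(5)) = (0,2) ∈ E(G2) ✓
  (2,4) → (φ(2),φ(4)) = (1,5) ∈ E(G2) ✓
All 4 edges of G1 map to edges of G2, and |E(G1)| = |E(G2)| = 4, so φ is a bijection on edges as well as vertices. Hence G1 ≅ G2.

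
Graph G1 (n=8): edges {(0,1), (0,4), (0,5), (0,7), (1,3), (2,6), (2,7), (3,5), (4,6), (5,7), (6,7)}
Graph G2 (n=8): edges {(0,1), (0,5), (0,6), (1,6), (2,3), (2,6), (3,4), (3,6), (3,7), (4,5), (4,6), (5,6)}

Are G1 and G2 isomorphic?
No, not isomorphic

The graphs are NOT isomorphic.

Degrees in G1: deg(0)=4, deg(1)=2, deg(2)=2, deg(3)=2, deg(4)=2, deg(5)=3, deg(6)=3, deg(7)=4.
Sorted degree sequence of G1: [4, 4, 3, 3, 2, 2, 2, 2].
Degrees in G2: deg(0)=3, deg(1)=2, deg(2)=2, deg(3)=4, deg(4)=3, deg(5)=3, deg(6)=6, deg(7)=1.
Sorted degree sequence of G2: [6, 4, 3, 3, 3, 2, 2, 1].
The (sorted) degree sequence is an isomorphism invariant, so since G1 and G2 have different degree sequences they cannot be isomorphic.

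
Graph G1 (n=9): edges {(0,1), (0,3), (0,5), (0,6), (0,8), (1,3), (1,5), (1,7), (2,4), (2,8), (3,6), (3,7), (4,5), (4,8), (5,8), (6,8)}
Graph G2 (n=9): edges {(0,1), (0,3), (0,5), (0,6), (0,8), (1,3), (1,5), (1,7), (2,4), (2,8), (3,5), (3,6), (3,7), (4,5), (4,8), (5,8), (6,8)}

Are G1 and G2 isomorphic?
No, not isomorphic

The graphs are NOT isomorphic.

Counting edges: G1 has 16 edge(s); G2 has 17 edge(s).
Edge count is an isomorphism invariant (a bijection on vertices induces a bijection on edges), so differing edge counts rule out isomorphism.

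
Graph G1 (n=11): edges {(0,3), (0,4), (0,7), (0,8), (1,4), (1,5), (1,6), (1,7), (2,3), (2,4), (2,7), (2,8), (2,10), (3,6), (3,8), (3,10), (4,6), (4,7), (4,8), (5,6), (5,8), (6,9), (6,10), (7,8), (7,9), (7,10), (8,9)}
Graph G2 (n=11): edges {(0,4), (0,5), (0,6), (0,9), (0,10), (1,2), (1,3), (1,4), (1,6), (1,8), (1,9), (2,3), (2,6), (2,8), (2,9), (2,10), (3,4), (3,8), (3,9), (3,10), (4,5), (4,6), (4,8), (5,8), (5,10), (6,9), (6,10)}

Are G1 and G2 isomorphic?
No, not isomorphic

The graphs are NOT isomorphic.

Connected components of G1: 1 component(s) with vertex sets [[0, 1, 2, 3, 4, 5, 6, 7, 8, 9, 10]], sizes [11].
Connected components of G2: 2 component(s) with vertex sets [[7], [0, 1, 2, 3, 4, 5, 6, 8, 9, 10]], sizes [1, 10].
The number of connected components (and the multiset of component sizes) is an isomorphism invariant — an isomorphism maps each component of G1 bijectively onto a component of G2. Since G1 has 1 component(s) and G2 has 2, they cannot be isomorphic.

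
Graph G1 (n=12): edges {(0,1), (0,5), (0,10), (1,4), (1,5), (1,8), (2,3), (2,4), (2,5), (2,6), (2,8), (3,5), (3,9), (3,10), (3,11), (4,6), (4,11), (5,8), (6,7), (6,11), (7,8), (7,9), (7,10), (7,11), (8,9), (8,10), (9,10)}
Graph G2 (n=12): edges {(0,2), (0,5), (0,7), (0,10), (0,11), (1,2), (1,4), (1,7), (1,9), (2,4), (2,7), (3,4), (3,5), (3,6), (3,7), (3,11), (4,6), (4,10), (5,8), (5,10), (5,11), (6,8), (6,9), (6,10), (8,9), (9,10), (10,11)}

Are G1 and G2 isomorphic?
Yes, isomorphic

The graphs are isomorphic.
One valid mapping φ: V(G1) → V(G2): 0→8, 1→9, 2→4, 3→3, 4→1, 5→6, 6→2, 7→0, 8→10, 9→11, 10→5, 11→7

Verify φ preserves adjacency — for each edge of G1, its image is an edge of G2:
  (0,1) → (φ(0),φ(1)) = (8,9) ∈ E(G2) ✓
  (0,5) → (φ(0),φ(5)) = (6,8) ∈ E(G2) ✓
  (0,10) → (φ(0),φ(10)) = (5,8) ∈ E(G2) ✓
  (1,4) → (φ(1),φ(4)) = (1,9) ∈ E(G2) ✓
  (1,5) → (φ(1),φ(5)) = (6,9) ∈ E(G2) ✓
  (1,8) → (φ(1),φ(8)) = (9,10) ∈ E(G2) ✓
  (2,3) → (φ(2),φ(3)) = (3,4) ∈ E(G2) ✓
  (2,4) → (φ(2),φ(4)) = (1,4) ∈ E(G2) ✓
  (2,5) → (φ(2),φ(5)) = (4,6) ∈ E(G2) ✓
  (2,6) → (φ(2),φ(6)) = (2,4) ∈ E(G2) ✓
  (2,8) → (φ(2),φ(8)) = (4,10) ∈ E(G2) ✓
  (3,5) → (φ(3),φ(5)) = (3,6) ∈ E(G2) ✓
  (3,9) → (φ(3),φ(9)) = (3,11) ∈ E(G2) ✓
  (3,10) → (φ(3),φ(10)) = (3,5) ∈ E(G2) ✓
  (3,11) → (φ(3),φ(11)) = (3,7) ∈ E(G2) ✓
  (4,6) → (φ(4),φ(6)) = (1,2) ∈ E(G2) ✓
  (4,11) → (φ(4),φ(11)) = (1,7) ∈ E(G2) ✓
  (5,8) → (φ(5),φ(8)) = (6,10) ∈ E(G2) ✓
  (6,7) → (φ(6),φ(7)) = (0,2) ∈ E(G2) ✓
  (6,11) → (φ(6),φ(11)) = (2,7) ∈ E(G2) ✓
  (7,8) → (φ(7),φ(8)) = (0,10) ∈ E(G2) ✓
  (7,9) → (φ(7),φ(9)) = (0,11) ∈ E(G2) ✓
  (7,10) → (φ(7),φ(10)) = (0,5) ∈ E(G2) ✓
  (7,11) → (φ(7),φ(11)) = (0,7) ∈ E(G2) ✓
  (8,9) → (φ(8),φ(9)) = (10,11) ∈ E(G2) ✓
  (8,10) → (φ(8),φ(10)) = (5,10) ∈ E(G2) ✓
  (9,10) → (φ(9),φ(10)) = (5,11) ∈ E(G2) ✓
All 27 edges of G1 map to edges of G2, and |E(G1)| = |E(G2)| = 27, so φ is a bijection on edges as well as vertices. Hence G1 ≅ G2.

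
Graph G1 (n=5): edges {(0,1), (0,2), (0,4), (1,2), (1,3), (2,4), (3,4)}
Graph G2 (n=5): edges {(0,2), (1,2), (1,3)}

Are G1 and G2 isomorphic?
No, not isomorphic

The graphs are NOT isomorphic.

Connected components of G1: 1 component(s) with vertex sets [[0, 1, 2, 3, 4]], sizes [5].
Connected components of G2: 2 component(s) with vertex sets [[4], [0, 1, 2, 3]], sizes [1, 4].
The number of connected components (and the multiset of component sizes) is an isomorphism invariant — an isomorphism maps each component of G1 bijectively onto a component of G2. Since G1 has 1 component(s) and G2 has 2, they cannot be isomorphic.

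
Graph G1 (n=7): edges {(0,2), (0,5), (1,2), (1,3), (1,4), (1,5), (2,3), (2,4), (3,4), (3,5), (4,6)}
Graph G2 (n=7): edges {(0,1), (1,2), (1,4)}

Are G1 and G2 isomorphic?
No, not isomorphic

The graphs are NOT isomorphic.

Connected components of G1: 1 component(s) with vertex sets [[0, 1, 2, 3, 4, 5, 6]], sizes [7].
Connected components of G2: 4 component(s) with vertex sets [[3], [5], [6], [0, 1, 2, 4]], sizes [1, 1, 1, 4].
The number of connected components (and the multiset of component sizes) is an isomorphism invariant — an isomorphism maps each component of G1 bijectively onto a component of G2. Since G1 has 1 component(s) and G2 has 4, they cannot be isomorphic.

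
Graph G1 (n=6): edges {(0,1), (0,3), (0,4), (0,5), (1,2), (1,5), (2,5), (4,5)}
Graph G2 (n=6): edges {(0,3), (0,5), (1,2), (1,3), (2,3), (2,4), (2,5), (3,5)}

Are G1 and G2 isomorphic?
Yes, isomorphic

The graphs are isomorphic.
One valid mapping φ: V(G1) → V(G2): 0→2, 1→5, 2→0, 3→4, 4→1, 5→3

Verify φ preserves adjacency — for each edge of G1, its image is an edge of G2:
  (0,1) → (φ(0),φ(1)) = (2,5) ∈ E(G2) ✓
  (0,3) → (φ(0),φ(3)) = (2,4) ∈ E(G2) ✓
  (0,4) → (φ(0),φ(4)) = (1,2) ∈ E(G2) ✓
  (0,5) → (φ(0),φ(5)) = (2,3) ∈ E(G2) ✓
  (1,2) → (φ(1),φ(2)) = (0,5) ∈ E(G2) ✓
  (1,5) → (φ(1),φ(5)) = (3,5) ∈ E(G2) ✓
  (2,5) → (φ(2),φ(5)) = (0,3) ∈ E(G2) ✓
  (4,5) → (φ(4),φ(5)) = (1,3) ∈ E(G2) ✓
All 8 edges of G1 map to edges of G2, and |E(G1)| = |E(G2)| = 8, so φ is a bijection on edges as well as vertices. Hence G1 ≅ G2.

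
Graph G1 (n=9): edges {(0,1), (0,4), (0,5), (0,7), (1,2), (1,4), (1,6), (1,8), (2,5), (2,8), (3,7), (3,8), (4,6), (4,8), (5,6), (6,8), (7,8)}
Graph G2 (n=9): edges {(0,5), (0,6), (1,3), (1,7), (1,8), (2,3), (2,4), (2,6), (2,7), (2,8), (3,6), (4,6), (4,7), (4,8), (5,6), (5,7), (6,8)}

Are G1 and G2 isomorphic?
Yes, isomorphic

The graphs are isomorphic.
One valid mapping φ: V(G1) → V(G2): 0→7, 1→2, 2→3, 3→0, 4→4, 5→1, 6→8, 7→5, 8→6

Verify φ preserves adjacency — for each edge of G1, its image is an edge of G2:
  (0,1) → (φ(0),φ(1)) = (2,7) ∈ E(G2) ✓
  (0,4) → (φ(0),φ(4)) = (4,7) ∈ E(G2) ✓
  (0,5) → (φ(0),φ(5)) = (1,7) ∈ E(G2) ✓
  (0,7) → (φ(0),φ(7)) = (5,7) ∈ E(G2) ✓
  (1,2) → (φ(1),φ(2)) = (2,3) ∈ E(G2) ✓
  (1,4) → (φ(1),φ(4)) = (2,4) ∈ E(G2) ✓
  (1,6) → (φ(1),φ(6)) = (2,8) ∈ E(G2) ✓
  (1,8) → (φ(1),φ(8)) = (2,6) ∈ E(G2) ✓
  (2,5) → (φ(2),φ(5)) = (1,3) ∈ E(G2) ✓
  (2,8) → (φ(2),φ(8)) = (3,6) ∈ E(G2) ✓
  (3,7) → (φ(3),φ(7)) = (0,5) ∈ E(G2) ✓
  (3,8) → (φ(3),φ(8)) = (0,6) ∈ E(G2) ✓
  (4,6) → (φ(4),φ(6)) = (4,8) ∈ E(G2) ✓
  (4,8) → (φ(4),φ(8)) = (4,6) ∈ E(G2) ✓
  (5,6) → (φ(5),φ(6)) = (1,8) ∈ E(G2) ✓
  (6,8) → (φ(6),φ(8)) = (6,8) ∈ E(G2) ✓
  (7,8) → (φ(7),φ(8)) = (5,6) ∈ E(G2) ✓
All 17 edges of G1 map to edges of G2, and |E(G1)| = |E(G2)| = 17, so φ is a bijection on edges as well as vertices. Hence G1 ≅ G2.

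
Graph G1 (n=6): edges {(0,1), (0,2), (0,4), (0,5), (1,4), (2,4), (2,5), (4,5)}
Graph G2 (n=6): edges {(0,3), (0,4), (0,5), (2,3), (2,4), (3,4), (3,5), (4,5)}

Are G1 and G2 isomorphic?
Yes, isomorphic

The graphs are isomorphic.
One valid mapping φ: V(G1) → V(G2): 0→4, 1→2, 2→0, 3→1, 4→3, 5→5

Verify φ preserves adjacency — for each edge of G1, its image is an edge of G2:
  (0,1) → (φ(0),φ(1)) = (2,4) ∈ E(G2) ✓
  (0,2) → (φ(0),φ(2)) = (0,4) ∈ E(G2) ✓
  (0,4) → (φ(0),φ(4)) = (3,4) ∈ E(G2) ✓
  (0,5) → (φ(0),φ(5)) = (4,5) ∈ E(G2) ✓
  (1,4) → (φ(1),φ(4)) = (2,3) ∈ E(G2) ✓
  (2,4) → (φ(2),φ(4)) = (0,3) ∈ E(G2) ✓
  (2,5) → (φ(2),φ(5)) = (0,5) ∈ E(G2) ✓
  (4,5) → (φ(4),φ(5)) = (3,5) ∈ E(G2) ✓
All 8 edges of G1 map to edges of G2, and |E(G1)| = |E(G2)| = 8, so φ is a bijection on edges as well as vertices. Hence G1 ≅ G2.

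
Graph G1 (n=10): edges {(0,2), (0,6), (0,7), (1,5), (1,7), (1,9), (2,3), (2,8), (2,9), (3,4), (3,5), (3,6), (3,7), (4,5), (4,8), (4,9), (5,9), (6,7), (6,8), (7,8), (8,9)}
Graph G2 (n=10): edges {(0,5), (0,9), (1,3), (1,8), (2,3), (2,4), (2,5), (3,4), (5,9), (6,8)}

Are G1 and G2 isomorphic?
No, not isomorphic

The graphs are NOT isomorphic.

Connected components of G1: 1 component(s) with vertex sets [[0, 1, 2, 3, 4, 5, 6, 7, 8, 9]], sizes [10].
Connected components of G2: 2 component(s) with vertex sets [[7], [0, 1, 2, 3, 4, 5, 6, 8, 9]], sizes [1, 9].
The number of connected components (and the multiset of component sizes) is an isomorphism invariant — an isomorphism maps each component of G1 bijectively onto a component of G2. Since G1 has 1 component(s) and G2 has 2, they cannot be isomorphic.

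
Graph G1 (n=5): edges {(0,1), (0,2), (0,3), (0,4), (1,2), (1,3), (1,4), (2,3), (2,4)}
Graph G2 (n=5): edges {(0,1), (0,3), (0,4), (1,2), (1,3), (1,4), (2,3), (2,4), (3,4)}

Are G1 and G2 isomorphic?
Yes, isomorphic

The graphs are isomorphic.
One valid mapping φ: V(G1) → V(G2): 0→4, 1→3, 2→1, 3→2, 4→0

Verify φ preserves adjacency — for each edge of G1, its image is an edge of G2:
  (0,1) → (φ(0),φ(1)) = (3,4) ∈ E(G2) ✓
  (0,2) → (φ(0),φ(2)) = (1,4) ∈ E(G2) ✓
  (0,3) → (φ(0),φ(3)) = (2,4) ∈ E(G2) ✓
  (0,4) → (φ(0),φ(4)) = (0,4) ∈ E(G2) ✓
  (1,2) → (φ(1),φ(2)) = (1,3) ∈ E(G2) ✓
  (1,3) → (φ(1),φ(3)) = (2,3) ∈ E(G2) ✓
  (1,4) → (φ(1),φ(4)) = (0,3) ∈ E(G2) ✓
  (2,3) → (φ(2),φ(3)) = (1,2) ∈ E(G2) ✓
  (2,4) → (φ(2),φ(4)) = (0,1) ∈ E(G2) ✓
All 9 edges of G1 map to edges of G2, and |E(G1)| = |E(G2)| = 9, so φ is a bijection on edges as well as vertices. Hence G1 ≅ G2.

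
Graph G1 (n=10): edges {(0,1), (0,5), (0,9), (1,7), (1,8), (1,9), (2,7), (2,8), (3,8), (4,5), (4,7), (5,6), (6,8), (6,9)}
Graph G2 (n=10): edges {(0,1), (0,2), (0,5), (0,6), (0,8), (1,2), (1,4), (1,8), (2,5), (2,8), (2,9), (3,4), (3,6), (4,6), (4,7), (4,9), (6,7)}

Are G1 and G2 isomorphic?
No, not isomorphic

The graphs are NOT isomorphic.

Counting triangles (3-cliques): G1 has 1, G2 has 7.
Triangle count is an isomorphism invariant, so differing triangle counts rule out isomorphism.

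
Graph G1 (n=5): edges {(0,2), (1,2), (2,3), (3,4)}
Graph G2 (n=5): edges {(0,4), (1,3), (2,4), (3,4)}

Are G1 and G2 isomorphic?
Yes, isomorphic

The graphs are isomorphic.
One valid mapping φ: V(G1) → V(G2): 0→0, 1→2, 2→4, 3→3, 4→1

Verify φ preserves adjacency — for each edge of G1, its image is an edge of G2:
  (0,2) → (φ(0),φ(2)) = (0,4) ∈ E(G2) ✓
  (1,2) → (φ(1),φ(2)) = (2,4) ∈ E(G2) ✓
  (2,3) → (φ(2),φ(3)) = (3,4) ∈ E(G2) ✓
  (3,4) → (φ(3),φ(4)) = (1,3) ∈ E(G2) ✓
All 4 edges of G1 map to edges of G2, and |E(G1)| = |E(G2)| = 4, so φ is a bijection on edges as well as vertices. Hence G1 ≅ G2.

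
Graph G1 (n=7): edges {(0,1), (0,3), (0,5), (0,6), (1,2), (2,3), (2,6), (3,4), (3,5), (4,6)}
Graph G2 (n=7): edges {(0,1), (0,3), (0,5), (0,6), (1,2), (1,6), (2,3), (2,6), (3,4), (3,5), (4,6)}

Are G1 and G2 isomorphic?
No, not isomorphic

The graphs are NOT isomorphic.

Counting edges: G1 has 10 edge(s); G2 has 11 edge(s).
Edge count is an isomorphism invariant (a bijection on vertices induces a bijection on edges), so differing edge counts rule out isomorphism.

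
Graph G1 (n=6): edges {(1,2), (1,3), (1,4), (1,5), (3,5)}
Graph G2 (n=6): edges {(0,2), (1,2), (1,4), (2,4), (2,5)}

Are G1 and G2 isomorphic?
Yes, isomorphic

The graphs are isomorphic.
One valid mapping φ: V(G1) → V(G2): 0→3, 1→2, 2→5, 3→1, 4→0, 5→4

Verify φ preserves adjacency — for each edge of G1, its image is an edge of G2:
  (1,2) → (φ(1),φ(2)) = (2,5) ∈ E(G2) ✓
  (1,3) → (φ(1),φ(3)) = (1,2) ∈ E(G2) ✓
  (1,4) → (φ(1),φ(4)) = (0,2) ∈ E(G2) ✓
  (1,5) → (φ(1),φ(5)) = (2,4) ∈ E(G2) ✓
  (3,5) → (φ(3),φ(5)) = (1,4) ∈ E(G2) ✓
All 5 edges of G1 map to edges of G2, and |E(G1)| = |E(G2)| = 5, so φ is a bijection on edges as well as vertices. Hence G1 ≅ G2.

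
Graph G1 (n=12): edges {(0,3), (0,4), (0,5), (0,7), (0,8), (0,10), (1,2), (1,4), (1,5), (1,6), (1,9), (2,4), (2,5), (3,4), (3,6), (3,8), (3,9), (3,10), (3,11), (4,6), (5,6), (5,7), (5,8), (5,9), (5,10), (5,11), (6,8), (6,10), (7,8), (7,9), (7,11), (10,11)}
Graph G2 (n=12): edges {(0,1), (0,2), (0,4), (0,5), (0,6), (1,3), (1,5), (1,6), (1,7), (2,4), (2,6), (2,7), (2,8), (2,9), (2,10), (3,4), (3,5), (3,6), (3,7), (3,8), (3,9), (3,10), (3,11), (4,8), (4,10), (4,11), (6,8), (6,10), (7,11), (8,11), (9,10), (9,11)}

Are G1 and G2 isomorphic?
Yes, isomorphic

The graphs are isomorphic.
One valid mapping φ: V(G1) → V(G2): 0→4, 1→1, 2→5, 3→2, 4→0, 5→3, 6→6, 7→11, 8→8, 9→7, 10→10, 11→9

Verify φ preserves adjacency — for each edge of G1, its image is an edge of G2:
  (0,3) → (φ(0),φ(3)) = (2,4) ∈ E(G2) ✓
  (0,4) → (φ(0),φ(4)) = (0,4) ∈ E(G2) ✓
  (0,5) → (φ(0),φ(5)) = (3,4) ∈ E(G2) ✓
  (0,7) → (φ(0),φ(7)) = (4,11) ∈ E(G2) ✓
  (0,8) → (φ(0),φ(8)) = (4,8) ∈ E(G2) ✓
  (0,10) → (φ(0),φ(10)) = (4,10) ∈ E(G2) ✓
  (1,2) → (φ(1),φ(2)) = (1,5) ∈ E(G2) ✓
  (1,4) → (φ(1),φ(4)) = (0,1) ∈ E(G2) ✓
  (1,5) → (φ(1),φ(5)) = (1,3) ∈ E(G2) ✓
  (1,6) → (φ(1),φ(6)) = (1,6) ∈ E(G2) ✓
  (1,9) → (φ(1),φ(9)) = (1,7) ∈ E(G2) ✓
  (2,4) → (φ(2),φ(4)) = (0,5) ∈ E(G2) ✓
  (2,5) → (φ(2),φ(5)) = (3,5) ∈ E(G2) ✓
  (3,4) → (φ(3),φ(4)) = (0,2) ∈ E(G2) ✓
  (3,6) → (φ(3),φ(6)) = (2,6) ∈ E(G2) ✓
  (3,8) → (φ(3),φ(8)) = (2,8) ∈ E(G2) ✓
  (3,9) → (φ(3),φ(9)) = (2,7) ∈ E(G2) ✓
  (3,10) → (φ(3),φ(10)) = (2,10) ∈ E(G2) ✓
  (3,11) → (φ(3),φ(11)) = (2,9) ∈ E(G2) ✓
  (4,6) → (φ(4),φ(6)) = (0,6) ∈ E(G2) ✓
  (5,6) → (φ(5),φ(6)) = (3,6) ∈ E(G2) ✓
  (5,7) → (φ(5),φ(7)) = (3,11) ∈ E(G2) ✓
  (5,8) → (φ(5),φ(8)) = (3,8) ∈ E(G2) ✓
  (5,9) → (φ(5),φ(9)) = (3,7) ∈ E(G2) ✓
  (5,10) → (φ(5),φ(10)) = (3,10) ∈ E(G2) ✓
  (5,11) → (φ(5),φ(11)) = (3,9) ∈ E(G2) ✓
  (6,8) → (φ(6),φ(8)) = (6,8) ∈ E(G2) ✓
  (6,10) → (φ(6),φ(10)) = (6,10) ∈ E(G2) ✓
  (7,8) → (φ(7),φ(8)) = (8,11) ∈ E(G2) ✓
  (7,9) → (φ(7),φ(9)) = (7,11) ∈ E(G2) ✓
  (7,11) → (φ(7),φ(11)) = (9,11) ∈ E(G2) ✓
  (10,11) → (φ(10),φ(11)) = (9,10) ∈ E(G2) ✓
All 32 edges of G1 map to edges of G2, and |E(G1)| = |E(G2)| = 32, so φ is a bijection on edges as well as vertices. Hence G1 ≅ G2.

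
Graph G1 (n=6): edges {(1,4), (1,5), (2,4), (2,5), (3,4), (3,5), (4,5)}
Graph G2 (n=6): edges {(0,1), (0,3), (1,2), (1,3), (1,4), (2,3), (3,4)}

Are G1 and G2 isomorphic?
Yes, isomorphic

The graphs are isomorphic.
One valid mapping φ: V(G1) → V(G2): 0→5, 1→2, 2→4, 3→0, 4→1, 5→3

Verify φ preserves adjacency — for each edge of G1, its image is an edge of G2:
  (1,4) → (φ(1),φ(4)) = (1,2) ∈ E(G2) ✓
  (1,5) → (φ(1),φ(5)) = (2,3) ∈ E(G2) ✓
  (2,4) → (φ(2),φ(4)) = (1,4) ∈ E(G2) ✓
  (2,5) → (φ(2),φ(5)) = (3,4) ∈ E(G2) ✓
  (3,4) → (φ(3),φ(4)) = (0,1) ∈ E(G2) ✓
  (3,5) → (φ(3),φ(5)) = (0,3) ∈ E(G2) ✓
  (4,5) → (φ(4),φ(5)) = (1,3) ∈ E(G2) ✓
All 7 edges of G1 map to edges of G2, and |E(G1)| = |E(G2)| = 7, so φ is a bijection on edges as well as vertices. Hence G1 ≅ G2.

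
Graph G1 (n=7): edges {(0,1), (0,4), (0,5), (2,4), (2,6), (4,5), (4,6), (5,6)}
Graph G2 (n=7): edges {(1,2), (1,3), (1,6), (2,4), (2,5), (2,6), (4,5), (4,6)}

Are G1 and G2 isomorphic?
Yes, isomorphic

The graphs are isomorphic.
One valid mapping φ: V(G1) → V(G2): 0→1, 1→3, 2→5, 3→0, 4→2, 5→6, 6→4

Verify φ preserves adjacency — for each edge of G1, its image is an edge of G2:
  (0,1) → (φ(0),φ(1)) = (1,3) ∈ E(G2) ✓
  (0,4) → (φ(0),φ(4)) = (1,2) ∈ E(G2) ✓
  (0,5) → (φ(0),φ(5)) = (1,6) ∈ E(G2) ✓
  (2,4) → (φ(2),φ(4)) = (2,5) ∈ E(G2) ✓
  (2,6) → (φ(2),φ(6)) = (4,5) ∈ E(G2) ✓
  (4,5) → (φ(4),φ(5)) = (2,6) ∈ E(G2) ✓
  (4,6) → (φ(4),φ(6)) = (2,4) ∈ E(G2) ✓
  (5,6) → (φ(5),φ(6)) = (4,6) ∈ E(G2) ✓
All 8 edges of G1 map to edges of G2, and |E(G1)| = |E(G2)| = 8, so φ is a bijection on edges as well as vertices. Hence G1 ≅ G2.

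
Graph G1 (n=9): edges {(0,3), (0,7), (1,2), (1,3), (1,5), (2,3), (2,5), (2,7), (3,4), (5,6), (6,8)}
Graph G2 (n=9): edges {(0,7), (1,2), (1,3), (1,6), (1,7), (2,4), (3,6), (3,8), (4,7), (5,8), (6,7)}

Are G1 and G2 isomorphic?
Yes, isomorphic

The graphs are isomorphic.
One valid mapping φ: V(G1) → V(G2): 0→4, 1→6, 2→1, 3→7, 4→0, 5→3, 6→8, 7→2, 8→5

Verify φ preserves adjacency — for each edge of G1, its image is an edge of G2:
  (0,3) → (φ(0),φ(3)) = (4,7) ∈ E(G2) ✓
  (0,7) → (φ(0),φ(7)) = (2,4) ∈ E(G2) ✓
  (1,2) → (φ(1),φ(2)) = (1,6) ∈ E(G2) ✓
  (1,3) → (φ(1),φ(3)) = (6,7) ∈ E(G2) ✓
  (1,5) → (φ(1),φ(5)) = (3,6) ∈ E(G2) ✓
  (2,3) → (φ(2),φ(3)) = (1,7) ∈ E(G2) ✓
  (2,5) → (φ(2),φ(5)) = (1,3) ∈ E(G2) ✓
  (2,7) → (φ(2),φ(7)) = (1,2) ∈ E(G2) ✓
  (3,4) → (φ(3),φ(4)) = (0,7) ∈ E(G2) ✓
  (5,6) → (φ(5),φ(6)) = (3,8) ∈ E(G2) ✓
  (6,8) → (φ(6),φ(8)) = (5,8) ∈ E(G2) ✓
All 11 edges of G1 map to edges of G2, and |E(G1)| = |E(G2)| = 11, so φ is a bijection on edges as well as vertices. Hence G1 ≅ G2.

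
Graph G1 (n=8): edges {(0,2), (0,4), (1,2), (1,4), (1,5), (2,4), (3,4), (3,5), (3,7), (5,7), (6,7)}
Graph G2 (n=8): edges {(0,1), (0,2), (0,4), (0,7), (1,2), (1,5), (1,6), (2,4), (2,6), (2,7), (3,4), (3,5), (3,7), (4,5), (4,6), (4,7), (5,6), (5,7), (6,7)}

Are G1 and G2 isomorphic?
No, not isomorphic

The graphs are NOT isomorphic.

Counting triangles (3-cliques): G1 has 3, G2 has 16.
Triangle count is an isomorphism invariant, so differing triangle counts rule out isomorphism.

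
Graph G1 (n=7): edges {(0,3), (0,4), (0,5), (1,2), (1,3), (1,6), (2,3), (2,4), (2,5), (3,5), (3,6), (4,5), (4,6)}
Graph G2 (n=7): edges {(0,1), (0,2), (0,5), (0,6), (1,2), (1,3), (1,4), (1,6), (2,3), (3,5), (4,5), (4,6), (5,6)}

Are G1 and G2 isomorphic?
Yes, isomorphic

The graphs are isomorphic.
One valid mapping φ: V(G1) → V(G2): 0→4, 1→2, 2→0, 3→1, 4→5, 5→6, 6→3

Verify φ preserves adjacency — for each edge of G1, its image is an edge of G2:
  (0,3) → (φ(0),φ(3)) = (1,4) ∈ E(G2) ✓
  (0,4) → (φ(0),φ(4)) = (4,5) ∈ E(G2) ✓
  (0,5) → (φ(0),φ(5)) = (4,6) ∈ E(G2) ✓
  (1,2) → (φ(1),φ(2)) = (0,2) ∈ E(G2) ✓
  (1,3) → (φ(1),φ(3)) = (1,2) ∈ E(G2) ✓
  (1,6) → (φ(1),φ(6)) = (2,3) ∈ E(G2) ✓
  (2,3) → (φ(2),φ(3)) = (0,1) ∈ E(G2) ✓
  (2,4) → (φ(2),φ(4)) = (0,5) ∈ E(G2) ✓
  (2,5) → (φ(2),φ(5)) = (0,6) ∈ E(G2) ✓
  (3,5) → (φ(3),φ(5)) = (1,6) ∈ E(G2) ✓
  (3,6) → (φ(3),φ(6)) = (1,3) ∈ E(G2) ✓
  (4,5) → (φ(4),φ(5)) = (5,6) ∈ E(G2) ✓
  (4,6) → (φ(4),φ(6)) = (3,5) ∈ E(G2) ✓
All 13 edges of G1 map to edges of G2, and |E(G1)| = |E(G2)| = 13, so φ is a bijection on edges as well as vertices. Hence G1 ≅ G2.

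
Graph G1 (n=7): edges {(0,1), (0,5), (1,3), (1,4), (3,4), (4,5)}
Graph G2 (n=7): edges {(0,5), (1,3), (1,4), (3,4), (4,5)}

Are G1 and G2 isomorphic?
No, not isomorphic

The graphs are NOT isomorphic.

Counting edges: G1 has 6 edge(s); G2 has 5 edge(s).
Edge count is an isomorphism invariant (a bijection on vertices induces a bijection on edges), so differing edge counts rule out isomorphism.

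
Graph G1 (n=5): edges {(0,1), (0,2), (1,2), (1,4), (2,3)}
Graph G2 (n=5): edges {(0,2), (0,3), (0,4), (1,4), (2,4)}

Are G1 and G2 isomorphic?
Yes, isomorphic

The graphs are isomorphic.
One valid mapping φ: V(G1) → V(G2): 0→2, 1→4, 2→0, 3→3, 4→1

Verify φ preserves adjacency — for each edge of G1, its image is an edge of G2:
  (0,1) → (φ(0),φ(1)) = (2,4) ∈ E(G2) ✓
  (0,2) → (φ(0),φ(2)) = (0,2) ∈ E(G2) ✓
  (1,2) → (φ(1),φ(2)) = (0,4) ∈ E(G2) ✓
  (1,4) → (φ(1),φ(4)) = (1,4) ∈ E(G2) ✓
  (2,3) → (φ(2),φ(3)) = (0,3) ∈ E(G2) ✓
All 5 edges of G1 map to edges of G2, and |E(G1)| = |E(G2)| = 5, so φ is a bijection on edges as well as vertices. Hence G1 ≅ G2.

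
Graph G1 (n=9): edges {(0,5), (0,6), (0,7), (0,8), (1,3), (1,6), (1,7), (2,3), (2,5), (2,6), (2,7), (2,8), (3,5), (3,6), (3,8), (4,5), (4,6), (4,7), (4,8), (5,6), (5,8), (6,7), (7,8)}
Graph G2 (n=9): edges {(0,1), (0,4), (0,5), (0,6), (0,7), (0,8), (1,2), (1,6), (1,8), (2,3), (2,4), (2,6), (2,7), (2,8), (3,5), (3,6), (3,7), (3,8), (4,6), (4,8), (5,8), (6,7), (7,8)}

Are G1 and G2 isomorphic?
Yes, isomorphic

The graphs are isomorphic.
One valid mapping φ: V(G1) → V(G2): 0→1, 1→5, 2→7, 3→3, 4→4, 5→2, 6→8, 7→0, 8→6

Verify φ preserves adjacency — for each edge of G1, its image is an edge of G2:
  (0,5) → (φ(0),φ(5)) = (1,2) ∈ E(G2) ✓
  (0,6) → (φ(0),φ(6)) = (1,8) ∈ E(G2) ✓
  (0,7) → (φ(0),φ(7)) = (0,1) ∈ E(G2) ✓
  (0,8) → (φ(0),φ(8)) = (1,6) ∈ E(G2) ✓
  (1,3) → (φ(1),φ(3)) = (3,5) ∈ E(G2) ✓
  (1,6) → (φ(1),φ(6)) = (5,8) ∈ E(G2) ✓
  (1,7) → (φ(1),φ(7)) = (0,5) ∈ E(G2) ✓
  (2,3) → (φ(2),φ(3)) = (3,7) ∈ E(G2) ✓
  (2,5) → (φ(2),φ(5)) = (2,7) ∈ E(G2) ✓
  (2,6) → (φ(2),φ(6)) = (7,8) ∈ E(G2) ✓
  (2,7) → (φ(2),φ(7)) = (0,7) ∈ E(G2) ✓
  (2,8) → (φ(2),φ(8)) = (6,7) ∈ E(G2) ✓
  (3,5) → (φ(3),φ(5)) = (2,3) ∈ E(G2) ✓
  (3,6) → (φ(3),φ(6)) = (3,8) ∈ E(G2) ✓
  (3,8) → (φ(3),φ(8)) = (3,6) ∈ E(G2) ✓
  (4,5) → (φ(4),φ(5)) = (2,4) ∈ E(G2) ✓
  (4,6) → (φ(4),φ(6)) = (4,8) ∈ E(G2) ✓
  (4,7) → (φ(4),φ(7)) = (0,4) ∈ E(G2) ✓
  (4,8) → (φ(4),φ(8)) = (4,6) ∈ E(G2) ✓
  (5,6) → (φ(5),φ(6)) = (2,8) ∈ E(G2) ✓
  (5,8) → (φ(5),φ(8)) = (2,6) ∈ E(G2) ✓
  (6,7) → (φ(6),φ(7)) = (0,8) ∈ E(G2) ✓
  (7,8) → (φ(7),φ(8)) = (0,6) ∈ E(G2) ✓
All 23 edges of G1 map to edges of G2, and |E(G1)| = |E(G2)| = 23, so φ is a bijection on edges as well as vertices. Hence G1 ≅ G2.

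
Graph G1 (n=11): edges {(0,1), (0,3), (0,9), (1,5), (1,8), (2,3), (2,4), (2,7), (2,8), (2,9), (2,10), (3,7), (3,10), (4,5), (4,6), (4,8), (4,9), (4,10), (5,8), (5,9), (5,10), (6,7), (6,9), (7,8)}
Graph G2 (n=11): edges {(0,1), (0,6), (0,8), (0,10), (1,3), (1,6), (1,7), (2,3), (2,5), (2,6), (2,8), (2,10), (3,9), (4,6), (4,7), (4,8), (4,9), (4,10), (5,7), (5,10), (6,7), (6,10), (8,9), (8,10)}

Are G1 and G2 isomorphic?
Yes, isomorphic

The graphs are isomorphic.
One valid mapping φ: V(G1) → V(G2): 0→3, 1→9, 2→6, 3→1, 4→10, 5→8, 6→5, 7→7, 8→4, 9→2, 10→0

Verify φ preserves adjacency — for each edge of G1, its image is an edge of G2:
  (0,1) → (φ(0),φ(1)) = (3,9) ∈ E(G2) ✓
  (0,3) → (φ(0),φ(3)) = (1,3) ∈ E(G2) ✓
  (0,9) → (φ(0),φ(9)) = (2,3) ∈ E(G2) ✓
  (1,5) → (φ(1),φ(5)) = (8,9) ∈ E(G2) ✓
  (1,8) → (φ(1),φ(8)) = (4,9) ∈ E(G2) ✓
  (2,3) → (φ(2),φ(3)) = (1,6) ∈ E(G2) ✓
  (2,4) → (φ(2),φ(4)) = (6,10) ∈ E(G2) ✓
  (2,7) → (φ(2),φ(7)) = (6,7) ∈ E(G2) ✓
  (2,8) → (φ(2),φ(8)) = (4,6) ∈ E(G2) ✓
  (2,9) → (φ(2),φ(9)) = (2,6) ∈ E(G2) ✓
  (2,10) → (φ(2),φ(10)) = (0,6) ∈ E(G2) ✓
  (3,7) → (φ(3),φ(7)) = (1,7) ∈ E(G2) ✓
  (3,10) → (φ(3),φ(10)) = (0,1) ∈ E(G2) ✓
  (4,5) → (φ(4),φ(5)) = (8,10) ∈ E(G2) ✓
  (4,6) → (φ(4),φ(6)) = (5,10) ∈ E(G2) ✓
  (4,8) → (φ(4),φ(8)) = (4,10) ∈ E(G2) ✓
  (4,9) → (φ(4),φ(9)) = (2,10) ∈ E(G2) ✓
  (4,10) → (φ(4),φ(10)) = (0,10) ∈ E(G2) ✓
  (5,8) → (φ(5),φ(8)) = (4,8) ∈ E(G2) ✓
  (5,9) → (φ(5),φ(9)) = (2,8) ∈ E(G2) ✓
  (5,10) → (φ(5),φ(10)) = (0,8) ∈ E(G2) ✓
  (6,7) → (φ(6),φ(7)) = (5,7) ∈ E(G2) ✓
  (6,9) → (φ(6),φ(9)) = (2,5) ∈ E(G2) ✓
  (7,8) → (φ(7),φ(8)) = (4,7) ∈ E(G2) ✓
All 24 edges of G1 map to edges of G2, and |E(G1)| = |E(G2)| = 24, so φ is a bijection on edges as well as vertices. Hence G1 ≅ G2.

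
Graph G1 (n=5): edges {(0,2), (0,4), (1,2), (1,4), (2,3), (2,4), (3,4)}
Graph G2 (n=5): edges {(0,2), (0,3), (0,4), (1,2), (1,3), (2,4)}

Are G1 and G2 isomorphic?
No, not isomorphic

The graphs are NOT isomorphic.

Counting triangles (3-cliques): G1 has 3, G2 has 1.
Triangle count is an isomorphism invariant, so differing triangle counts rule out isomorphism.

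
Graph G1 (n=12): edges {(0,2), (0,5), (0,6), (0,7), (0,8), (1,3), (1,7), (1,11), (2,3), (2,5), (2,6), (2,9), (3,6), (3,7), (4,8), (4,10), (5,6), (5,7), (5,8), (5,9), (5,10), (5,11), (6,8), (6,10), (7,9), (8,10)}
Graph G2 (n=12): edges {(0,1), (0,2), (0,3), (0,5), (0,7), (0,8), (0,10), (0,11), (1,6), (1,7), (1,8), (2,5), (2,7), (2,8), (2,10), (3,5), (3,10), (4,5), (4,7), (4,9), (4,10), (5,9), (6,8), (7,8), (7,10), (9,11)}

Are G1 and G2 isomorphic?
Yes, isomorphic

The graphs are isomorphic.
One valid mapping φ: V(G1) → V(G2): 0→2, 1→9, 2→10, 3→4, 4→6, 5→0, 6→7, 7→5, 8→8, 9→3, 10→1, 11→11

Verify φ preserves adjacency — for each edge of G1, its image is an edge of G2:
  (0,2) → (φ(0),φ(2)) = (2,10) ∈ E(G2) ✓
  (0,5) → (φ(0),φ(5)) = (0,2) ∈ E(G2) ✓
  (0,6) → (φ(0),φ(6)) = (2,7) ∈ E(G2) ✓
  (0,7) → (φ(0),φ(7)) = (2,5) ∈ E(G2) ✓
  (0,8) → (φ(0),φ(8)) = (2,8) ∈ E(G2) ✓
  (1,3) → (φ(1),φ(3)) = (4,9) ∈ E(G2) ✓
  (1,7) → (φ(1),φ(7)) = (5,9) ∈ E(G2) ✓
  (1,11) → (φ(1),φ(11)) = (9,11) ∈ E(G2) ✓
  (2,3) → (φ(2),φ(3)) = (4,10) ∈ E(G2) ✓
  (2,5) → (φ(2),φ(5)) = (0,10) ∈ E(G2) ✓
  (2,6) → (φ(2),φ(6)) = (7,10) ∈ E(G2) ✓
  (2,9) → (φ(2),φ(9)) = (3,10) ∈ E(G2) ✓
  (3,6) → (φ(3),φ(6)) = (4,7) ∈ E(G2) ✓
  (3,7) → (φ(3),φ(7)) = (4,5) ∈ E(G2) ✓
  (4,8) → (φ(4),φ(8)) = (6,8) ∈ E(G2) ✓
  (4,10) → (φ(4),φ(10)) = (1,6) ∈ E(G2) ✓
  (5,6) → (φ(5),φ(6)) = (0,7) ∈ E(G2) ✓
  (5,7) → (φ(5),φ(7)) = (0,5) ∈ E(G2) ✓
  (5,8) → (φ(5),φ(8)) = (0,8) ∈ E(G2) ✓
  (5,9) → (φ(5),φ(9)) = (0,3) ∈ E(G2) ✓
  (5,10) → (φ(5),φ(10)) = (0,1) ∈ E(G2) ✓
  (5,11) → (φ(5),φ(11)) = (0,11) ∈ E(G2) ✓
  (6,8) → (φ(6),φ(8)) = (7,8) ∈ E(G2) ✓
  (6,10) → (φ(6),φ(10)) = (1,7) ∈ E(G2) ✓
  (7,9) → (φ(7),φ(9)) = (3,5) ∈ E(G2) ✓
  (8,10) → (φ(8),φ(10)) = (1,8) ∈ E(G2) ✓
All 26 edges of G1 map to edges of G2, and |E(G1)| = |E(G2)| = 26, so φ is a bijection on edges as well as vertices. Hence G1 ≅ G2.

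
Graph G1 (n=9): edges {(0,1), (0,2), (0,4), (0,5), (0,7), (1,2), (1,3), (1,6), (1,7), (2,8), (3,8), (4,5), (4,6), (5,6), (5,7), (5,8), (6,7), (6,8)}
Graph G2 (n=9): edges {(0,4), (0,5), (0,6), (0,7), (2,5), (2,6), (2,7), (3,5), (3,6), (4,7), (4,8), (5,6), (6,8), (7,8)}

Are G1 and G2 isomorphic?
No, not isomorphic

The graphs are NOT isomorphic.

Degrees in G1: deg(0)=5, deg(1)=5, deg(2)=3, deg(3)=2, deg(4)=3, deg(5)=5, deg(6)=5, deg(7)=4, deg(8)=4.
Sorted degree sequence of G1: [5, 5, 5, 5, 4, 4, 3, 3, 2].
Degrees in G2: deg(0)=4, deg(1)=0, deg(2)=3, deg(3)=2, deg(4)=3, deg(5)=4, deg(6)=5, deg(7)=4, deg(8)=3.
Sorted degree sequence of G2: [5, 4, 4, 4, 3, 3, 3, 2, 0].
The (sorted) degree sequence is an isomorphism invariant, so since G1 and G2 have different degree sequences they cannot be isomorphic.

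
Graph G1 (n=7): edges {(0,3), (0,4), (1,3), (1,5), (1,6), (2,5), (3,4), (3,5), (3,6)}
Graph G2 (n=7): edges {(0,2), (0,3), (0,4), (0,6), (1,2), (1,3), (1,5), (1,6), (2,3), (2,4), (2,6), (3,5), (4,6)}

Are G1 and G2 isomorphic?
No, not isomorphic

The graphs are NOT isomorphic.

Counting triangles (3-cliques): G1 has 3, G2 has 8.
Triangle count is an isomorphism invariant, so differing triangle counts rule out isomorphism.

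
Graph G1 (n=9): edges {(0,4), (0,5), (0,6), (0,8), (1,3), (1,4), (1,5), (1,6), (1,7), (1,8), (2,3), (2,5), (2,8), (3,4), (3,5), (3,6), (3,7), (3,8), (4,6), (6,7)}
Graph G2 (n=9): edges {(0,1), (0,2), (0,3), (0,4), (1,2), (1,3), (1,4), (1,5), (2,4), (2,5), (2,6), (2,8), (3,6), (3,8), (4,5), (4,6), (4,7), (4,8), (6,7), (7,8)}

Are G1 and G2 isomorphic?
Yes, isomorphic

The graphs are isomorphic.
One valid mapping φ: V(G1) → V(G2): 0→3, 1→2, 2→7, 3→4, 4→0, 5→8, 6→1, 7→5, 8→6

Verify φ preserves adjacency — for each edge of G1, its image is an edge of G2:
  (0,4) → (φ(0),φ(4)) = (0,3) ∈ E(G2) ✓
  (0,5) → (φ(0),φ(5)) = (3,8) ∈ E(G2) ✓
  (0,6) → (φ(0),φ(6)) = (1,3) ∈ E(G2) ✓
  (0,8) → (φ(0),φ(8)) = (3,6) ∈ E(G2) ✓
  (1,3) → (φ(1),φ(3)) = (2,4) ∈ E(G2) ✓
  (1,4) → (φ(1),φ(4)) = (0,2) ∈ E(G2) ✓
  (1,5) → (φ(1),φ(5)) = (2,8) ∈ E(G2) ✓
  (1,6) → (φ(1),φ(6)) = (1,2) ∈ E(G2) ✓
  (1,7) → (φ(1),φ(7)) = (2,5) ∈ E(G2) ✓
  (1,8) → (φ(1),φ(8)) = (2,6) ∈ E(G2) ✓
  (2,3) → (φ(2),φ(3)) = (4,7) ∈ E(G2) ✓
  (2,5) → (φ(2),φ(5)) = (7,8) ∈ E(G2) ✓
  (2,8) → (φ(2),φ(8)) = (6,7) ∈ E(G2) ✓
  (3,4) → (φ(3),φ(4)) = (0,4) ∈ E(G2) ✓
  (3,5) → (φ(3),φ(5)) = (4,8) ∈ E(G2) ✓
  (3,6) → (φ(3),φ(6)) = (1,4) ∈ E(G2) ✓
  (3,7) → (φ(3),φ(7)) = (4,5) ∈ E(G2) ✓
  (3,8) → (φ(3),φ(8)) = (4,6) ∈ E(G2) ✓
  (4,6) → (φ(4),φ(6)) = (0,1) ∈ E(G2) ✓
  (6,7) → (φ(6),φ(7)) = (1,5) ∈ E(G2) ✓
All 20 edges of G1 map to edges of G2, and |E(G1)| = |E(G2)| = 20, so φ is a bijection on edges as well as vertices. Hence G1 ≅ G2.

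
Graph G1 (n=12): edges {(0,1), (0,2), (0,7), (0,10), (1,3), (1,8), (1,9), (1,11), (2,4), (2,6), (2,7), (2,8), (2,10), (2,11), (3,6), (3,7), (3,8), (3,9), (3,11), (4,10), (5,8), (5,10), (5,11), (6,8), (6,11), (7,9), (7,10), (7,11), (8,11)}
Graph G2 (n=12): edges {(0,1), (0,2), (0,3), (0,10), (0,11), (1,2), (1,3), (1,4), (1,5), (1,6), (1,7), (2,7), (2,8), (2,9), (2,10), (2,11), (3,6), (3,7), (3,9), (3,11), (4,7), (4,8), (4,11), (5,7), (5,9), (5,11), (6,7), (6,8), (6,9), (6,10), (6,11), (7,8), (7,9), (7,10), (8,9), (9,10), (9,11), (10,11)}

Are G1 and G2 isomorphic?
No, not isomorphic

The graphs are NOT isomorphic.

Counting triangles (3-cliques): G1 has 20, G2 has 37.
Triangle count is an isomorphism invariant, so differing triangle counts rule out isomorphism.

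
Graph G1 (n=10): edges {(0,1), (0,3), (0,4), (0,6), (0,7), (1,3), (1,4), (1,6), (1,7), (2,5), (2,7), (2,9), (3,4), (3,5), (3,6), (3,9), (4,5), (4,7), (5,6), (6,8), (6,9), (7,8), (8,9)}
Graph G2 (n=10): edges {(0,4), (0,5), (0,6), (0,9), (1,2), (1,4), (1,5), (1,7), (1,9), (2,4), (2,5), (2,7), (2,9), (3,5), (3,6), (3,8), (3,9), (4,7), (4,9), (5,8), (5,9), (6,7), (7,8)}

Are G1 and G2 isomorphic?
Yes, isomorphic

The graphs are isomorphic.
One valid mapping φ: V(G1) → V(G2): 0→1, 1→2, 2→6, 3→9, 4→4, 5→0, 6→5, 7→7, 8→8, 9→3

Verify φ preserves adjacency — for each edge of G1, its image is an edge of G2:
  (0,1) → (φ(0),φ(1)) = (1,2) ∈ E(G2) ✓
  (0,3) → (φ(0),φ(3)) = (1,9) ∈ E(G2) ✓
  (0,4) → (φ(0),φ(4)) = (1,4) ∈ E(G2) ✓
  (0,6) → (φ(0),φ(6)) = (1,5) ∈ E(G2) ✓
  (0,7) → (φ(0),φ(7)) = (1,7) ∈ E(G2) ✓
  (1,3) → (φ(1),φ(3)) = (2,9) ∈ E(G2) ✓
  (1,4) → (φ(1),φ(4)) = (2,4) ∈ E(G2) ✓
  (1,6) → (φ(1),φ(6)) = (2,5) ∈ E(G2) ✓
  (1,7) → (φ(1),φ(7)) = (2,7) ∈ E(G2) ✓
  (2,5) → (φ(2),φ(5)) = (0,6) ∈ E(G2) ✓
  (2,7) → (φ(2),φ(7)) = (6,7) ∈ E(G2) ✓
  (2,9) → (φ(2),φ(9)) = (3,6) ∈ E(G2) ✓
  (3,4) → (φ(3),φ(4)) = (4,9) ∈ E(G2) ✓
  (3,5) → (φ(3),φ(5)) = (0,9) ∈ E(G2) ✓
  (3,6) → (φ(3),φ(6)) = (5,9) ∈ E(G2) ✓
  (3,9) → (φ(3),φ(9)) = (3,9) ∈ E(G2) ✓
  (4,5) → (φ(4),φ(5)) = (0,4) ∈ E(G2) ✓
  (4,7) → (φ(4),φ(7)) = (4,7) ∈ E(G2) ✓
  (5,6) → (φ(5),φ(6)) = (0,5) ∈ E(G2) ✓
  (6,8) → (φ(6),φ(8)) = (5,8) ∈ E(G2) ✓
  (6,9) → (φ(6),φ(9)) = (3,5) ∈ E(G2) ✓
  (7,8) → (φ(7),φ(8)) = (7,8) ∈ E(G2) ✓
  (8,9) → (φ(8),φ(9)) = (3,8) ∈ E(G2) ✓
All 23 edges of G1 map to edges of G2, and |E(G1)| = |E(G2)| = 23, so φ is a bijection on edges as well as vertices. Hence G1 ≅ G2.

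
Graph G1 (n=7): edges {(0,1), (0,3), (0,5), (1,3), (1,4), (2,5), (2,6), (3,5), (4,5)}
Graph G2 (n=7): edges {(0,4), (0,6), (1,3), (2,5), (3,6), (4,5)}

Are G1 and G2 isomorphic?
No, not isomorphic

The graphs are NOT isomorphic.

Counting triangles (3-cliques): G1 has 2, G2 has 0.
Triangle count is an isomorphism invariant, so differing triangle counts rule out isomorphism.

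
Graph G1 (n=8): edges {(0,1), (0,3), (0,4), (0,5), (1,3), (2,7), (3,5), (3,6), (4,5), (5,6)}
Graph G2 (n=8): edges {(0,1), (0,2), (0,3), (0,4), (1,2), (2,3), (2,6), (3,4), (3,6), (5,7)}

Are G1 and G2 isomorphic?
Yes, isomorphic

The graphs are isomorphic.
One valid mapping φ: V(G1) → V(G2): 0→2, 1→1, 2→7, 3→0, 4→6, 5→3, 6→4, 7→5

Verify φ preserves adjacency — for each edge of G1, its image is an edge of G2:
  (0,1) → (φ(0),φ(1)) = (1,2) ∈ E(G2) ✓
  (0,3) → (φ(0),φ(3)) = (0,2) ∈ E(G2) ✓
  (0,4) → (φ(0),φ(4)) = (2,6) ∈ E(G2) ✓
  (0,5) → (φ(0),φ(5)) = (2,3) ∈ E(G2) ✓
  (1,3) → (φ(1),φ(3)) = (0,1) ∈ E(G2) ✓
  (2,7) → (φ(2),φ(7)) = (5,7) ∈ E(G2) ✓
  (3,5) → (φ(3),φ(5)) = (0,3) ∈ E(G2) ✓
  (3,6) → (φ(3),φ(6)) = (0,4) ∈ E(G2) ✓
  (4,5) → (φ(4),φ(5)) = (3,6) ∈ E(G2) ✓
  (5,6) → (φ(5),φ(6)) = (3,4) ∈ E(G2) ✓
All 10 edges of G1 map to edges of G2, and |E(G1)| = |E(G2)| = 10, so φ is a bijection on edges as well as vertices. Hence G1 ≅ G2.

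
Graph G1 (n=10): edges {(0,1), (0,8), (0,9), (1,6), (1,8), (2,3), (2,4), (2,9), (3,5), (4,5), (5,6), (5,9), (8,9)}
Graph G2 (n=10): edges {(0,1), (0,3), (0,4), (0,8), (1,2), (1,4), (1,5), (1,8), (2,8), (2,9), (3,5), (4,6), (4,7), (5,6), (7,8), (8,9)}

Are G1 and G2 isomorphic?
No, not isomorphic

The graphs are NOT isomorphic.

Degrees in G1: deg(0)=3, deg(1)=3, deg(2)=3, deg(3)=2, deg(4)=2, deg(5)=4, deg(6)=2, deg(7)=0, deg(8)=3, deg(9)=4.
Sorted degree sequence of G1: [4, 4, 3, 3, 3, 3, 2, 2, 2, 0].
Degrees in G2: deg(0)=4, deg(1)=5, deg(2)=3, deg(3)=2, deg(4)=4, deg(5)=3, deg(6)=2, deg(7)=2, deg(8)=5, deg(9)=2.
Sorted degree sequence of G2: [5, 5, 4, 4, 3, 3, 2, 2, 2, 2].
The (sorted) degree sequence is an isomorphism invariant, so since G1 and G2 have different degree sequences they cannot be isomorphic.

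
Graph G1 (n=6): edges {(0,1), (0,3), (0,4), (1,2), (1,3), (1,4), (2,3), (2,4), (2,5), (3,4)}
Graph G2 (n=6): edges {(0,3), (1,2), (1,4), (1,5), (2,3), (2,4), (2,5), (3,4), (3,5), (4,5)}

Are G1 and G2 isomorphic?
Yes, isomorphic

The graphs are isomorphic.
One valid mapping φ: V(G1) → V(G2): 0→1, 1→5, 2→3, 3→4, 4→2, 5→0

Verify φ preserves adjacency — for each edge of G1, its image is an edge of G2:
  (0,1) → (φ(0),φ(1)) = (1,5) ∈ E(G2) ✓
  (0,3) → (φ(0),φ(3)) = (1,4) ∈ E(G2) ✓
  (0,4) → (φ(0),φ(4)) = (1,2) ∈ E(G2) ✓
  (1,2) → (φ(1),φ(2)) = (3,5) ∈ E(G2) ✓
  (1,3) → (φ(1),φ(3)) = (4,5) ∈ E(G2) ✓
  (1,4) → (φ(1),φ(4)) = (2,5) ∈ E(G2) ✓
  (2,3) → (φ(2),φ(3)) = (3,4) ∈ E(G2) ✓
  (2,4) → (φ(2),φ(4)) = (2,3) ∈ E(G2) ✓
  (2,5) → (φ(2),φ(5)) = (0,3) ∈ E(G2) ✓
  (3,4) → (φ(3),φ(4)) = (2,4) ∈ E(G2) ✓
All 10 edges of G1 map to edges of G2, and |E(G1)| = |E(G2)| = 10, so φ is a bijection on edges as well as vertices. Hence G1 ≅ G2.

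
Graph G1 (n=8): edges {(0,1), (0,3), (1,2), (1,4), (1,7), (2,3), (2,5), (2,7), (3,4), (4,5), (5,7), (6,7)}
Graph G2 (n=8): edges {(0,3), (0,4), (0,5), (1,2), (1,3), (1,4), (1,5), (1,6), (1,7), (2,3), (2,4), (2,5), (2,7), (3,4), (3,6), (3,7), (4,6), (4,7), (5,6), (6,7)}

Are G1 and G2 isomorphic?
No, not isomorphic

The graphs are NOT isomorphic.

Degrees in G1: deg(0)=2, deg(1)=4, deg(2)=4, deg(3)=3, deg(4)=3, deg(5)=3, deg(6)=1, deg(7)=4.
Sorted degree sequence of G1: [4, 4, 4, 3, 3, 3, 2, 1].
Degrees in G2: deg(0)=3, deg(1)=6, deg(2)=5, deg(3)=6, deg(4)=6, deg(5)=4, deg(6)=5, deg(7)=5.
Sorted degree sequence of G2: [6, 6, 6, 5, 5, 5, 4, 3].
The (sorted) degree sequence is an isomorphism invariant, so since G1 and G2 have different degree sequences they cannot be isomorphic.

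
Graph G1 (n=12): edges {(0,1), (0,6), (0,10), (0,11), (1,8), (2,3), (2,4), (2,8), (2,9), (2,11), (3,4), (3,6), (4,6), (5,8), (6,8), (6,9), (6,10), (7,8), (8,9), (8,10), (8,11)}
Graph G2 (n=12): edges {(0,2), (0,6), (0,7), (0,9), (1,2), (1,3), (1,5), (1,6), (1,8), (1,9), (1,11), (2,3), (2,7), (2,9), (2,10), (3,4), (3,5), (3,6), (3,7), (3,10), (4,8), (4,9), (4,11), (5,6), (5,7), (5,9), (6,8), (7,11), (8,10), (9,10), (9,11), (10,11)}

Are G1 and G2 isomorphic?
No, not isomorphic

The graphs are NOT isomorphic.

Counting triangles (3-cliques): G1 has 7, G2 has 17.
Triangle count is an isomorphism invariant, so differing triangle counts rule out isomorphism.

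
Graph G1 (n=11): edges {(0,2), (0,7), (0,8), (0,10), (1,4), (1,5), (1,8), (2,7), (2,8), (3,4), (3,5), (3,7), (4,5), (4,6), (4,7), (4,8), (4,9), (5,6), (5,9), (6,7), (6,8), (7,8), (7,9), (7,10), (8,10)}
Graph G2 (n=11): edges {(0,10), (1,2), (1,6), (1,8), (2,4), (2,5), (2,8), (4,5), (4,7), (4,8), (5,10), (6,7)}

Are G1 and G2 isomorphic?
No, not isomorphic

The graphs are NOT isomorphic.

Connected components of G1: 1 component(s) with vertex sets [[0, 1, 2, 3, 4, 5, 6, 7, 8, 9, 10]], sizes [11].
Connected components of G2: 3 component(s) with vertex sets [[3], [9], [0, 1, 2, 4, 5, 6, 7, 8, 10]], sizes [1, 1, 9].
The number of connected components (and the multiset of component sizes) is an isomorphism invariant — an isomorphism maps each component of G1 bijectively onto a component of G2. Since G1 has 1 component(s) and G2 has 3, they cannot be isomorphic.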